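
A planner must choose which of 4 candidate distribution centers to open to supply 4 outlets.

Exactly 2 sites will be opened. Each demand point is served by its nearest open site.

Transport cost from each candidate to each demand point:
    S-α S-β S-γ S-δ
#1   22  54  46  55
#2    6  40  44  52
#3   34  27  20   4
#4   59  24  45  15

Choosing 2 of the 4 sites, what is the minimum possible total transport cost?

Open {#2, #3}.
  S-α→#2 6, S-β→#3 27, S-γ→#3 20, S-δ→#3 4  ⇒ total 57.
Compare {#1, #3}: total 73.
Compare {#3, #4}: total 82.
No size-2 selection does better; minimum is 57.

57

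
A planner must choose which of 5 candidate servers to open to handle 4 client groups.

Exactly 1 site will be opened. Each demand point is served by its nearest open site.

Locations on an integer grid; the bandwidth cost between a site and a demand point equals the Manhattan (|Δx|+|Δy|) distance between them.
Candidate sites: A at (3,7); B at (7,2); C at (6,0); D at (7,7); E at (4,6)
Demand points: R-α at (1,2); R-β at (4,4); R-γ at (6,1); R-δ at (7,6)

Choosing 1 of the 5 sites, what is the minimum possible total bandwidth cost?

17

Open {B}.
  R-α→B 6, R-β→B 5, R-γ→B 2, R-δ→B 4  ⇒ total 17.
Compare {E}: total 19.
Compare {C}: total 21.
No size-1 selection does better; minimum is 17.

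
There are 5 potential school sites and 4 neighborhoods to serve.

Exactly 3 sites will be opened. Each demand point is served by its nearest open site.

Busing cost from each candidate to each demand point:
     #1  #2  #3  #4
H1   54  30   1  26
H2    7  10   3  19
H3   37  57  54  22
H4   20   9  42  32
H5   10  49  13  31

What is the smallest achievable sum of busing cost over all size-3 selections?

Open {H1, H2, H4}.
  #1→H2 7, #2→H4 9, #3→H1 1, #4→H2 19  ⇒ total 36.
Compare {H1, H2, H3}: total 37.
Compare {H1, H2, H5}: total 37.
No size-3 selection does better; minimum is 36.

36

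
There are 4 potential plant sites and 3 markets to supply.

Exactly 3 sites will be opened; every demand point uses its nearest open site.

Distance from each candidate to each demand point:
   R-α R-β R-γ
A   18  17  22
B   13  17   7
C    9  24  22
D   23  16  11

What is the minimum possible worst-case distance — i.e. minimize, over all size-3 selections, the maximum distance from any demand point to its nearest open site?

Open {A, B, D}.
  Farthest demand point is R-β at distance 16 (to D); all others are ≤ 16.
With {A, C, D} the worst case is 16.
With {B, C, D} the worst case is 16.
No size-3 selection achieves below 16.

16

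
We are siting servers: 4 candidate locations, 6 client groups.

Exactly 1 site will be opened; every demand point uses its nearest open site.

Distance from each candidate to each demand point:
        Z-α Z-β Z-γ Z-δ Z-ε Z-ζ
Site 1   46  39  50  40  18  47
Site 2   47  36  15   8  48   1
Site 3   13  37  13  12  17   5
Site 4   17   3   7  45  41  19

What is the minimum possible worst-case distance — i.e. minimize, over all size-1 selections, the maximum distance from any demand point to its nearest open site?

Open {Site 3}.
  Farthest demand point is Z-β at distance 37 (to Site 3); all others are ≤ 37.
With {Site 4} the worst case is 45.
With {Site 2} the worst case is 48.
No size-1 selection achieves below 37.

37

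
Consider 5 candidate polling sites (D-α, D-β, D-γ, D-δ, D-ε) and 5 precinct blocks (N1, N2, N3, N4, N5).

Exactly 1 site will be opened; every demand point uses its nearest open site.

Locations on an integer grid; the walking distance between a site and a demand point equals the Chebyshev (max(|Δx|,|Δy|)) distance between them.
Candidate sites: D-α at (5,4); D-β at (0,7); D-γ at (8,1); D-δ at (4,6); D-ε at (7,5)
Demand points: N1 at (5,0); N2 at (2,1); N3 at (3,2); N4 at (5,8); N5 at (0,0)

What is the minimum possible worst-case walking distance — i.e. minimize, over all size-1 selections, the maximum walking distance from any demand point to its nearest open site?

Open {D-α}.
  Farthest demand point is N5 at walking distance 5 (to D-α); all others are ≤ 5.
With {D-δ} the worst case is 6.
With {D-β} the worst case is 7.
No size-1 selection achieves below 5.

5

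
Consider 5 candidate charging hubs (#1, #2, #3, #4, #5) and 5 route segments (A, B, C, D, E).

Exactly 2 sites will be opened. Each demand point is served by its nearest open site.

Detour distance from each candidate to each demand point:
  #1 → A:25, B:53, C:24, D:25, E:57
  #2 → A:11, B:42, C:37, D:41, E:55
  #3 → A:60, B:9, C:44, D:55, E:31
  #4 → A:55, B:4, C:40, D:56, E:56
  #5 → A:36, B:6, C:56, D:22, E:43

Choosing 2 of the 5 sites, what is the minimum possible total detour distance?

Open {#1, #3}.
  A→#1 25, B→#3 9, C→#1 24, D→#1 25, E→#3 31  ⇒ total 114.
Compare {#2, #5}: total 119.
Compare {#1, #5}: total 120.
No size-2 selection does better; minimum is 114.

114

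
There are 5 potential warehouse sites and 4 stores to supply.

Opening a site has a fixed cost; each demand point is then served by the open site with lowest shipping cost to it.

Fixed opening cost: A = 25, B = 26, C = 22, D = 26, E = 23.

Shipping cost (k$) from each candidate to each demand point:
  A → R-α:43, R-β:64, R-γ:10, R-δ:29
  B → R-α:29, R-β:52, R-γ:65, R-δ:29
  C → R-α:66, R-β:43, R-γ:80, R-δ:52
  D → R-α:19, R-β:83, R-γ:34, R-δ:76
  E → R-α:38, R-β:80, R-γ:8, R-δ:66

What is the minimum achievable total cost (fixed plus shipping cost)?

Open {B, E}: assign each demand point to its cheapest open site.
  R-α→B 29, R-β→B 52, R-γ→E 8, R-δ→B 29
  shipping cost 118, fixed 49 → total 167.
Compare {A}: shipping cost 146 + fixed 25 = 171.
Compare {A, B}: shipping cost 120 + fixed 51 = 171.
Compare {A, C}: shipping cost 125 + fixed 47 = 172.
All other subsets cost ≥ 171. Minimum total cost: 167.

167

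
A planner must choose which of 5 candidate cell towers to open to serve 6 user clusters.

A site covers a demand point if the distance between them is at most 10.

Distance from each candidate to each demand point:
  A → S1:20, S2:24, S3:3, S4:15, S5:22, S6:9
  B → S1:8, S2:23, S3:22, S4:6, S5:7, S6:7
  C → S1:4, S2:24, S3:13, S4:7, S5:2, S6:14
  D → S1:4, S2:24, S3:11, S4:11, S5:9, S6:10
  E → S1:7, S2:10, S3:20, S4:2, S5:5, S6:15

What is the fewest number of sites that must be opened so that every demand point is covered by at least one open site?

Coverage sets (demand points within 10 of each site):
  A: {S3, S6}
  B: {S1, S4, S5, S6}
  C: {S1, S4, S5}
  D: {S1, S5, S6}
  E: {S1, S2, S4, S5}
No single site covers all 6 demand points.
But {A, E} covers everything, so the minimum is 2.

2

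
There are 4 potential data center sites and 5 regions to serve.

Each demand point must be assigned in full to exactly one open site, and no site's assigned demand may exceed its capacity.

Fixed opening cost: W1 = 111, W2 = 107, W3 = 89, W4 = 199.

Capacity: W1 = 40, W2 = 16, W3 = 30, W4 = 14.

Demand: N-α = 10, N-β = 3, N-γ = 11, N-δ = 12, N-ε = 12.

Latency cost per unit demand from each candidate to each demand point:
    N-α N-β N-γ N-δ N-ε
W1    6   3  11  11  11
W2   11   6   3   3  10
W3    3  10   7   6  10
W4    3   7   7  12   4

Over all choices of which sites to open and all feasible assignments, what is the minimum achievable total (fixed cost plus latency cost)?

550

Open {W1, W3}; cheapest assignment that respects the capacities:
  W1 (cap 40, load 25): N-α, N-β, N-ε — cost 10×6 + 3×3 + 12×11 = 201
  W3 (cap 30, load 23): N-γ, N-δ — cost 11×7 + 12×6 = 149
  Shipping 350, fixed 200 → total 550.
  Any other capacity-feasible assignment to {W1, W3} ships for at least 350.
Compare {W1, W2}: its best feasible assignment gives total 576.
Compare {W1, W2, W3}: its best feasible assignment gives total 583.
Every other set of open sites that can feasibly serve all demand totals ≥ 576 even under its best assignment. Minimum: 550.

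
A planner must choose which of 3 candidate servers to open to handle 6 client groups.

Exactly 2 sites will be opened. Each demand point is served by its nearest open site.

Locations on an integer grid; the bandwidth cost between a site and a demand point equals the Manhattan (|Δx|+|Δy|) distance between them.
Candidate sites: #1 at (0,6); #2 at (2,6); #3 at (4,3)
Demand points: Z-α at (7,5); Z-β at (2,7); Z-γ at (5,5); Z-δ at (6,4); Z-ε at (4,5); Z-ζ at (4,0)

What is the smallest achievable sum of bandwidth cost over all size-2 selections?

Open {#2, #3}.
  Z-α→#3 5, Z-β→#2 1, Z-γ→#3 3, Z-δ→#3 3, Z-ε→#3 2, Z-ζ→#3 3  ⇒ total 17.
Compare {#1, #3}: total 19.
Compare {#1, #2}: total 28.

17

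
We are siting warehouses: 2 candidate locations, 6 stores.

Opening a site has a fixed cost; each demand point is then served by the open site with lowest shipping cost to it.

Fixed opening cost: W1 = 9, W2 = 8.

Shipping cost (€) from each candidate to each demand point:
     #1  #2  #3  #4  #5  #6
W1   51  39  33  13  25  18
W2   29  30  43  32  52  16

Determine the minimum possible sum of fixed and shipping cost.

163

Open {W1, W2}: assign each demand point to its cheapest open site.
  #1→W2 29, #2→W2 30, #3→W1 33, #4→W1 13, #5→W1 25, #6→W2 16
  shipping cost 146, fixed 17 → total 163.
Compare {W1}: shipping cost 179 + fixed 9 = 188.
Compare {W2}: shipping cost 202 + fixed 8 = 210.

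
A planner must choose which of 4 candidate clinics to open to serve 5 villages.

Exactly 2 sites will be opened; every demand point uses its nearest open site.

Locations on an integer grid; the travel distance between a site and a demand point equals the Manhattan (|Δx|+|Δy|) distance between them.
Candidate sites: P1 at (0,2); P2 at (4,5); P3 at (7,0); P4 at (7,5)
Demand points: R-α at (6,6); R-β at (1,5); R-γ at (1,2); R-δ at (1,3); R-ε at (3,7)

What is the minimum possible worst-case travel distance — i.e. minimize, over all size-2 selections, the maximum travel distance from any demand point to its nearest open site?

Open {P1, P2}.
  Farthest demand point is R-α at travel distance 3 (to P2); all others are ≤ 3.
With {P1, P4} the worst case is 6.
With {P2, P3} the worst case is 6.
No size-2 selection achieves below 3.

3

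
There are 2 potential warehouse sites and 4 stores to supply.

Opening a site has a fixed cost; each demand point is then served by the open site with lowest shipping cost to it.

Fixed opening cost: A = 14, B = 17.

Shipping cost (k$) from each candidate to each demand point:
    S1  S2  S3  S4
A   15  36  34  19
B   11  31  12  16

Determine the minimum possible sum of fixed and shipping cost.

87

Open {B}: assign each demand point to its cheapest open site.
  S1→B 11, S2→B 31, S3→B 12, S4→B 16
  shipping cost 70, fixed 17 → total 87.
Compare {A, B}: shipping cost 70 + fixed 31 = 101.
Compare {A}: shipping cost 104 + fixed 14 = 118.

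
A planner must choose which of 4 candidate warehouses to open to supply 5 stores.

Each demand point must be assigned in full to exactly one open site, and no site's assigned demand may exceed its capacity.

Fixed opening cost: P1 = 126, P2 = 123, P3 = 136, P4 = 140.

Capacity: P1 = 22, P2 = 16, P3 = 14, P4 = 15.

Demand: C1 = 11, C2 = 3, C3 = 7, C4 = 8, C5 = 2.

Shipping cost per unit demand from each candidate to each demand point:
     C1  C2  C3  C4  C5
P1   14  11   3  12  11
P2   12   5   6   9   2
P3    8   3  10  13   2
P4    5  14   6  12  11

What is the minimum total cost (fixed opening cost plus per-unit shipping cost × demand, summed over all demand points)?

493

Open {P1, P4}; cheapest assignment that respects the capacities:
  P1 (cap 22, load 20): C2, C3, C4, C5 — cost 3×11 + 7×3 + 8×12 + 2×11 = 172
  P4 (cap 15, load 11): C1 — cost 11×5 = 55
  Shipping 227, fixed 266 → total 493.
  Any other capacity-feasible assignment to {P1, P4} ships for at least 227.
Compare {P1, P3}: its best feasible assignment gives total 498.
Compare {P1, P2}: its best feasible assignment gives total 515.
Every other set of open sites that can feasibly serve all demand totals ≥ 498 even under its best assignment. Minimum: 493.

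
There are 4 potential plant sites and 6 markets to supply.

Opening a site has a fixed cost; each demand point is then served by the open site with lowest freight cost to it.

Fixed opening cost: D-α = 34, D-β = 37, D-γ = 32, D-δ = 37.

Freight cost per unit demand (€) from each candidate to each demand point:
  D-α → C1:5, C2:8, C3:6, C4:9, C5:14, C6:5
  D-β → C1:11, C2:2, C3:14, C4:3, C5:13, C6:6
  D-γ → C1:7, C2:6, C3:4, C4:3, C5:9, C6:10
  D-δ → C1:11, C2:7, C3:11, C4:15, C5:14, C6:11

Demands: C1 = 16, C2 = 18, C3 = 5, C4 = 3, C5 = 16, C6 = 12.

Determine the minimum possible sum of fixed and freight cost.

Open {D-α, D-β, D-γ}: assign each demand point to its cheapest open site.
  C1→D-α 16×5=80, C2→D-β 18×2=36, C3→D-γ 5×4=20, C4→D-β 3×3=9, C5→D-γ 16×9=144, C6→D-α 12×5=60
  freight cost 349, fixed 103 → total 452.
Compare {D-β, D-γ}: freight cost 393 + fixed 69 = 462.
Compare {D-α, D-γ}: freight cost 421 + fixed 66 = 487.
Compare {D-α, D-β, D-γ, D-δ}: freight cost 349 + fixed 140 = 489.
All other subsets cost ≥ 462. Minimum total cost: 452.

452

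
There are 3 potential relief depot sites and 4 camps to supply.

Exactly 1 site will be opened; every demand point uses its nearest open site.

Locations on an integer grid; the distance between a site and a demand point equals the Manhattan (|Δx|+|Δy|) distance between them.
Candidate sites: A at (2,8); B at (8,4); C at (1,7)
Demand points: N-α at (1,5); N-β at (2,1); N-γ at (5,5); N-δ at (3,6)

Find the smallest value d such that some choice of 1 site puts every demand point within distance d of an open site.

Open {A}.
  Farthest demand point is N-β at distance 7 (to A); all others are ≤ 7.
With {C} the worst case is 7.
With {B} the worst case is 9.
No size-1 selection achieves below 7.

7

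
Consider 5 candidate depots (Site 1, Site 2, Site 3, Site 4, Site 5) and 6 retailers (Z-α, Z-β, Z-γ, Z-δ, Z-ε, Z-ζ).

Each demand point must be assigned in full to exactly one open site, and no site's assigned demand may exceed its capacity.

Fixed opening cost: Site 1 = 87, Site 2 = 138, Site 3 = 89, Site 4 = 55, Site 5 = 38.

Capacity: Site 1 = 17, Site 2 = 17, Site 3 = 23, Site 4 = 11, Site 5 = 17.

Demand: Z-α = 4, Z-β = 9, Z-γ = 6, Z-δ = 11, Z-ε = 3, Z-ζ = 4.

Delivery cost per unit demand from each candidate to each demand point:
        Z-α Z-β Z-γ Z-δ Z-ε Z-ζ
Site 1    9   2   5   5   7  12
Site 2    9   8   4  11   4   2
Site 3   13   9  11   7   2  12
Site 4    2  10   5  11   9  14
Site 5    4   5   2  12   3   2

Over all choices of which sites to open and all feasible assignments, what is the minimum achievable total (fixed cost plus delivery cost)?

Open {Site 3, Site 5}; cheapest assignment that respects the capacities:
  Site 3 (cap 23, load 23): Z-β, Z-δ, Z-ε — cost 9×9 + 11×7 + 3×2 = 164
  Site 5 (cap 17, load 14): Z-α, Z-γ, Z-ζ — cost 4×4 + 6×2 + 4×2 = 36
  Shipping 200, fixed 127 → total 327.
  Any other capacity-feasible assignment to {Site 3, Site 5} ships for at least 200.
Compare {Site 1, Site 4, Site 5}: its best feasible assignment gives total 335.
Compare {Site 1, Site 3, Site 5}: its best feasible assignment gives total 351.
Every other set of open sites that can feasibly serve all demand totals ≥ 335 even under its best assignment. Minimum: 327.

327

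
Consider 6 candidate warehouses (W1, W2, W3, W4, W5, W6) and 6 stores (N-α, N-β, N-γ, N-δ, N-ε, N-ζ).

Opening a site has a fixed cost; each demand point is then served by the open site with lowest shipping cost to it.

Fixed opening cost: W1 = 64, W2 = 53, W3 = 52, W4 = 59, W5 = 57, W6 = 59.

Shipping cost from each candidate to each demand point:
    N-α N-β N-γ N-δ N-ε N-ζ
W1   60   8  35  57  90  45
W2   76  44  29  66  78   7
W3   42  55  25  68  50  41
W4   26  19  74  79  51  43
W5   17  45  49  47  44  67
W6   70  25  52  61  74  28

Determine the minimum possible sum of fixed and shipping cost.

Open {W2, W5}: assign each demand point to its cheapest open site.
  N-α→W5 17, N-β→W2 44, N-γ→W2 29, N-δ→W5 47, N-ε→W5 44, N-ζ→W2 7
  shipping cost 188, fixed 110 → total 298.
Compare {W2, W4}: shipping cost 198 + fixed 112 = 310.
Compare {W1, W5}: shipping cost 196 + fixed 121 = 317.
Compare {W5}: shipping cost 269 + fixed 57 = 326.
All other subsets cost ≥ 310. Minimum total cost: 298.

298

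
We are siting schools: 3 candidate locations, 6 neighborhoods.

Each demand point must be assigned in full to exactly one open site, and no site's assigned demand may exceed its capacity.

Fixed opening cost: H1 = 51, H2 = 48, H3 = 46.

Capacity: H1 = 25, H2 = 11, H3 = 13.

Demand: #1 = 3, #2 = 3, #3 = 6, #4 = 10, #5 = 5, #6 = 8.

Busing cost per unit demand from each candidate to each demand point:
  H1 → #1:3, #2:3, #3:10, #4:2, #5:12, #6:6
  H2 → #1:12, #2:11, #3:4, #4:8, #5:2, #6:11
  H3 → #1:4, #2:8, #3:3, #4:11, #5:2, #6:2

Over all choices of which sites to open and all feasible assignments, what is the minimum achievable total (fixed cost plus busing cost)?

211

Open {H1, H3}; cheapest assignment that respects the capacities:
  H1 (cap 25, load 24): #1, #2, #4, #6 — cost 3×3 + 3×3 + 10×2 + 8×6 = 86
  H3 (cap 13, load 11): #3, #5 — cost 6×3 + 5×2 = 28
  Shipping 114, fixed 97 → total 211.
  Any other capacity-feasible assignment to {H1, H3} ships for at least 114.
Compare {H1, H2}: its best feasible assignment gives total 219.
Compare {H1, H2, H3}: its best feasible assignment gives total 233.
Every other set of open sites that can feasibly serve all demand totals ≥ 219 even under its best assignment. Minimum: 211.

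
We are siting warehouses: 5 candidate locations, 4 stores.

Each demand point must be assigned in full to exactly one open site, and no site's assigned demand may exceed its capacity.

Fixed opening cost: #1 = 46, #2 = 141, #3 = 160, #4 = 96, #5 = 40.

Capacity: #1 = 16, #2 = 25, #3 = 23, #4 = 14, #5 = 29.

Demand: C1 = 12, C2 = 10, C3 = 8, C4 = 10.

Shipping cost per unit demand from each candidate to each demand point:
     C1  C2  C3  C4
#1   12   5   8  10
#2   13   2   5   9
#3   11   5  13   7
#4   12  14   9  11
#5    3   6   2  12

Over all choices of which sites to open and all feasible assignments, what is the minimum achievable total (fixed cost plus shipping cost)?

Open {#2, #5}; cheapest assignment that respects the capacities:
  #2 (cap 25, load 20): C2, C4 — cost 10×2 + 10×9 = 110
  #5 (cap 29, load 20): C1, C3 — cost 12×3 + 8×2 = 52
  Shipping 162, fixed 181 → total 343.
  Any other capacity-feasible assignment to {#2, #5} ships for at least 162.
Compare {#3, #5}: its best feasible assignment gives total 372.
Compare {#1, #2, #5}: its best feasible assignment gives total 389.
Every other set of open sites that can feasibly serve all demand totals ≥ 372 even under its best assignment. Minimum: 343.

343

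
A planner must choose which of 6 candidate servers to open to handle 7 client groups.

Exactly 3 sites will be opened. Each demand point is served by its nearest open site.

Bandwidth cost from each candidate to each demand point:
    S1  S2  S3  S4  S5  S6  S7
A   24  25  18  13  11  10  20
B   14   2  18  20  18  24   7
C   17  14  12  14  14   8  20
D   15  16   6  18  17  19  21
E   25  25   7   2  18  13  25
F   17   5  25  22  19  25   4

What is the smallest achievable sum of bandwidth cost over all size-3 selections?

53

Open {A, B, E}.
  S1→B 14, S2→B 2, S3→E 7, S4→E 2, S5→A 11, S6→A 10, S7→B 7  ⇒ total 53.
Compare {B, C, E}: total 54.
Compare {A, E, F}: total 56.
No size-3 selection does better; minimum is 53.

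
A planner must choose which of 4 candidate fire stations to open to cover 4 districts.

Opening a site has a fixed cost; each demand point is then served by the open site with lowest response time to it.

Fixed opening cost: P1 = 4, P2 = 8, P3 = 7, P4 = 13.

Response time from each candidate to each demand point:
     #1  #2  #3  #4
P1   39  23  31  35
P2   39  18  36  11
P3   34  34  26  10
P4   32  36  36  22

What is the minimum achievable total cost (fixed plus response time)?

103

Open {P2, P3}: assign each demand point to its cheapest open site.
  #1→P3 34, #2→P2 18, #3→P3 26, #4→P3 10
  response time 88, fixed 15 → total 103.
Compare {P1, P3}: response time 93 + fixed 11 = 104.
Compare {P1, P2, P3}: response time 88 + fixed 19 = 107.
Compare {P3}: response time 104 + fixed 7 = 111.
All other subsets cost ≥ 104. Minimum total cost: 103.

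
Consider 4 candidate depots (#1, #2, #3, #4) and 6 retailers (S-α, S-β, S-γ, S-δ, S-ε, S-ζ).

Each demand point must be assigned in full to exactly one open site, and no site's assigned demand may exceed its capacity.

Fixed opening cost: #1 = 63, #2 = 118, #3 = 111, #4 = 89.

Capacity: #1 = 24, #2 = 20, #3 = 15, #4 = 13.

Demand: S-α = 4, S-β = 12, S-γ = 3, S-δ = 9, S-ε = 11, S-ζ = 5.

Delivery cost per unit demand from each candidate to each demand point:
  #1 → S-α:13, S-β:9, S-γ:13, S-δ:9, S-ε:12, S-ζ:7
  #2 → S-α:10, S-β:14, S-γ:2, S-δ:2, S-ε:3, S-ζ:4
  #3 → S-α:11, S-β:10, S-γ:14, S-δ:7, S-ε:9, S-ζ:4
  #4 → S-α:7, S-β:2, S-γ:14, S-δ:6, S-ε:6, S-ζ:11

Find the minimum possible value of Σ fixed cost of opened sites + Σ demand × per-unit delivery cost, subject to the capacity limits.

466

Open {#1, #2}; cheapest assignment that respects the capacities:
  #1 (cap 24, load 24): S-α, S-β, S-γ, S-ζ — cost 4×13 + 12×9 + 3×13 + 5×7 = 234
  #2 (cap 20, load 20): S-δ, S-ε — cost 9×2 + 11×3 = 51
  Shipping 285, fixed 181 → total 466.
  Any other capacity-feasible assignment to {#1, #2} ships for at least 285.
Compare {#1, #2, #4}: its best feasible assignment gives total 471.
Compare {#2, #3, #4}: its best feasible assignment gives total 499.
Every other set of open sites that can feasibly serve all demand totals ≥ 471 even under its best assignment. Minimum: 466.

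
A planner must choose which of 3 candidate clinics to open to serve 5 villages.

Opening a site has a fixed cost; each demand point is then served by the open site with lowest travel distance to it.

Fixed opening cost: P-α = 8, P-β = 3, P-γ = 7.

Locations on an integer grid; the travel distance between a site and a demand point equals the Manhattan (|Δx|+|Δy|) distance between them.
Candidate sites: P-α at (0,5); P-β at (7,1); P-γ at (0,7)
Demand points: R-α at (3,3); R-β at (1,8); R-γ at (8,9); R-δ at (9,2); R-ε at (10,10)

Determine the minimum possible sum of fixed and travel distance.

42

Open {P-β, P-γ}: assign each demand point to its cheapest open site.
  R-α→P-β 6, R-β→P-γ 2, R-γ→P-β 9, R-δ→P-β 3, R-ε→P-β 12
  travel distance 32, fixed 10 → total 42.
Compare {P-α, P-β}: travel distance 33 + fixed 11 = 44.
Compare {P-β}: travel distance 43 + fixed 3 = 46.
Compare {P-α, P-β, P-γ}: travel distance 31 + fixed 18 = 49.
All other subsets cost ≥ 44. Minimum total cost: 42.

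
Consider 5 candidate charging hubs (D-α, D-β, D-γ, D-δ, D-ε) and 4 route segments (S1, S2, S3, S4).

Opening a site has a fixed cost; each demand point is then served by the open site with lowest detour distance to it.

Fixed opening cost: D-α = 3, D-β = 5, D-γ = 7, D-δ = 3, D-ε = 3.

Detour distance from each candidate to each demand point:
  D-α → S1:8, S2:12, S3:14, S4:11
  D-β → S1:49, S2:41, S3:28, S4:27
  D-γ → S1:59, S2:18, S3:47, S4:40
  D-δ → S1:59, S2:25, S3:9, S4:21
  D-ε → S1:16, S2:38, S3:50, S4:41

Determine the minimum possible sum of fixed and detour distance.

Open {D-α, D-δ}: assign each demand point to its cheapest open site.
  S1→D-α 8, S2→D-α 12, S3→D-δ 9, S4→D-α 11
  detour distance 40, fixed 6 → total 46.
Compare {D-α}: detour distance 45 + fixed 3 = 48.
Compare {D-α, D-δ, D-ε}: detour distance 40 + fixed 9 = 49.
Compare {D-α, D-ε}: detour distance 45 + fixed 6 = 51.
All other subsets cost ≥ 48. Minimum total cost: 46.

46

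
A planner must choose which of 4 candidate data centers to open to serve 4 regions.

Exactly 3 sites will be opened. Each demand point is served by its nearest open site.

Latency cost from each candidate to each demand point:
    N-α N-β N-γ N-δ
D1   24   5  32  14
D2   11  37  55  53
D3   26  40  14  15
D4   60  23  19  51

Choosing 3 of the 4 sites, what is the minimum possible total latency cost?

44

Open {D1, D2, D3}.
  N-α→D2 11, N-β→D1 5, N-γ→D3 14, N-δ→D1 14  ⇒ total 44.
Compare {D1, D2, D4}: total 49.
Compare {D1, D3, D4}: total 57.
No size-3 selection does better; minimum is 44.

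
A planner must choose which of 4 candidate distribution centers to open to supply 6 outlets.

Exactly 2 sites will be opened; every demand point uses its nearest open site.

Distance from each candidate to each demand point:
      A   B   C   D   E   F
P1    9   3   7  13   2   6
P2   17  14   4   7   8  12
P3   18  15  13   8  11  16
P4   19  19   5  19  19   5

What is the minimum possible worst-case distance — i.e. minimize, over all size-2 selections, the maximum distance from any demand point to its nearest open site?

9

Open {P1, P2}.
  Farthest demand point is A at distance 9 (to P1); all others are ≤ 9.
With {P1, P3} the worst case is 9.
With {P1, P4} the worst case is 13.
No size-2 selection achieves below 9.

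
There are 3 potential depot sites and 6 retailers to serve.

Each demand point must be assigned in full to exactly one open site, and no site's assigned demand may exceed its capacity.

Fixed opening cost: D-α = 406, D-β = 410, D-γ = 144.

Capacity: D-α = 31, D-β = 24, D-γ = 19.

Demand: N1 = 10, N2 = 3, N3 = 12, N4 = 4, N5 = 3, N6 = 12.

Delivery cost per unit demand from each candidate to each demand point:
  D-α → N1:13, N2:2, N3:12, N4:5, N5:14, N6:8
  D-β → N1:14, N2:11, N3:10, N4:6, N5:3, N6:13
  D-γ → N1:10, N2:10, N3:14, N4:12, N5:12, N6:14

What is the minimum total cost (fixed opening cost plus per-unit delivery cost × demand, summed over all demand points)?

952

Open {D-α, D-γ}; cheapest assignment that respects the capacities:
  D-α (cap 31, load 31): N2, N3, N4, N6 — cost 3×2 + 12×12 + 4×5 + 12×8 = 266
  D-γ (cap 19, load 13): N1, N5 — cost 10×10 + 3×12 = 136
  Shipping 402, fixed 550 → total 952.
  Any other capacity-feasible assignment to {D-α, D-γ} ships for at least 402.
Compare {D-α, D-β}: its best feasible assignment gives total 1197.
Compare {D-α, D-β, D-γ}: its best feasible assignment gives total 1311.
Every other set of open sites that can feasibly serve all demand totals ≥ 1197 even under its best assignment. Minimum: 952.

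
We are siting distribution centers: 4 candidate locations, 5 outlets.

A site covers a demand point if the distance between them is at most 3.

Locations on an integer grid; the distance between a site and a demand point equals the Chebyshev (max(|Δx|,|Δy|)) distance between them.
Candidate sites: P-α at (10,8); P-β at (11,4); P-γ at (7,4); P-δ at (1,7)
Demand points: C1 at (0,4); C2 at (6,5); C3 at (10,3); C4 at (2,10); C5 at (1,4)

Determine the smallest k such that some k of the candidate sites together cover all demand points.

2

Coverage sets (demand points within 3 of each site):
  P-α: {}
  P-β: {C3}
  P-γ: {C2, C3}
  P-δ: {C1, C4, C5}
No single site covers all 5 demand points.
But {P-γ, P-δ} covers everything, so the minimum is 2.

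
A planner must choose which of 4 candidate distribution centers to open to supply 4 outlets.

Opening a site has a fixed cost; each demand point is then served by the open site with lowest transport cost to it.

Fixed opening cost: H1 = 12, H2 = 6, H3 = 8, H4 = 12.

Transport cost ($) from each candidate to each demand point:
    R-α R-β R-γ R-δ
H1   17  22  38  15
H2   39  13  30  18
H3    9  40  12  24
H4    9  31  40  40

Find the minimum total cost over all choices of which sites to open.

Open {H2, H3}: assign each demand point to its cheapest open site.
  R-α→H3 9, R-β→H2 13, R-γ→H3 12, R-δ→H2 18
  transport cost 52, fixed 14 → total 66.
Compare {H1, H2, H3}: transport cost 49 + fixed 26 = 75.
Compare {H1, H3}: transport cost 58 + fixed 20 = 78.
Compare {H2, H3, H4}: transport cost 52 + fixed 26 = 78.
All other subsets cost ≥ 75. Minimum total cost: 66.

66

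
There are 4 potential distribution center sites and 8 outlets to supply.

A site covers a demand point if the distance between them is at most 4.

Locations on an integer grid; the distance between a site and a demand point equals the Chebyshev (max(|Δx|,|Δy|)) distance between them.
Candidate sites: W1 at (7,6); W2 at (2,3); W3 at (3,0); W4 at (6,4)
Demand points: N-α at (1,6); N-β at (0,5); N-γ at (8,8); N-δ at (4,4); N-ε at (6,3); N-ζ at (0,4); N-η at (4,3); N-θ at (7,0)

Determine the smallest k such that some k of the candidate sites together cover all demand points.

2

Coverage sets (demand points within 4 of each site):
  W1: {N-γ, N-δ, N-ε, N-η}
  W2: {N-α, N-β, N-δ, N-ε, N-ζ, N-η}
  W3: {N-δ, N-ε, N-ζ, N-η, N-θ}
  W4: {N-γ, N-δ, N-ε, N-η, N-θ}
No single site covers all 8 demand points.
But {W2, W4} covers everything, so the minimum is 2.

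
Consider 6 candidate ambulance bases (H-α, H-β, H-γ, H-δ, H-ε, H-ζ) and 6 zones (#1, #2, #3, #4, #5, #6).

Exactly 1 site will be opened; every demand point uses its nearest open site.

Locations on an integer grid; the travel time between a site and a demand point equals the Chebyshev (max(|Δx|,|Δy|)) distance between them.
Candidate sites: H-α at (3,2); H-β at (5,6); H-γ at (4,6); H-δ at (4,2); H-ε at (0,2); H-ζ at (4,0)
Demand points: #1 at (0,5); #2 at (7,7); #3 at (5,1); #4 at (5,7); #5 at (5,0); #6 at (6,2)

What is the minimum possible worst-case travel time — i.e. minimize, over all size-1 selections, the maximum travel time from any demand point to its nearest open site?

5

Open {H-α}.
  Farthest demand point is #2 at travel time 5 (to H-α); all others are ≤ 5.
With {H-δ} the worst case is 5.
With {H-β} the worst case is 6.
No size-1 selection achieves below 5.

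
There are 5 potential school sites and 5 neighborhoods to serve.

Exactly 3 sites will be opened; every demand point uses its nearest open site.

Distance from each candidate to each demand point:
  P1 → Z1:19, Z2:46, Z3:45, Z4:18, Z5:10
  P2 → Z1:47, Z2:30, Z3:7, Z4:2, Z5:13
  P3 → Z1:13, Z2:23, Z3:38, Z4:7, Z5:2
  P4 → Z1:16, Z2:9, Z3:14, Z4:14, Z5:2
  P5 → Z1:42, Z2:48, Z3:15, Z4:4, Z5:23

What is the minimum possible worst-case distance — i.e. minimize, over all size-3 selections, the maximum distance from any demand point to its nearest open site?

Open {P2, P3, P4}.
  Farthest demand point is Z1 at distance 13 (to P3); all others are ≤ 13.
With {P1, P3, P4} the worst case is 14.
With {P3, P4, P5} the worst case is 14.
No size-3 selection achieves below 13.

13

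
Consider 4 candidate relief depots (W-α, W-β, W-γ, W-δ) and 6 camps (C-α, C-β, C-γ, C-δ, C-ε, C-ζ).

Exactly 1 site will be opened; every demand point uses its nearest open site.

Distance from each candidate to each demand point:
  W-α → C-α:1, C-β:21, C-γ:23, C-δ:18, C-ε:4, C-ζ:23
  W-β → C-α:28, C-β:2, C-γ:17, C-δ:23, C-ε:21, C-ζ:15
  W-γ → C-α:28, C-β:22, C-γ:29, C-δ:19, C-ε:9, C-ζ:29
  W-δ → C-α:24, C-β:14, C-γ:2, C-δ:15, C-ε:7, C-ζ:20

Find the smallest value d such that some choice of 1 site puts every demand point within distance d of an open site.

23

Open {W-α}.
  Farthest demand point is C-γ at distance 23 (to W-α); all others are ≤ 23.
With {W-δ} the worst case is 24.
With {W-β} the worst case is 28.
No size-1 selection achieves below 23.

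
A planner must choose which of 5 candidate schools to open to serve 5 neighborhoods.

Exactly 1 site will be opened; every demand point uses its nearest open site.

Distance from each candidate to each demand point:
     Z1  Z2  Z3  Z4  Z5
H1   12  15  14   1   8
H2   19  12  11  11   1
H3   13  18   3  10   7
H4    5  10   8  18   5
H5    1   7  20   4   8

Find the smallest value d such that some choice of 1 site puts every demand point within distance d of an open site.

15

Open {H1}.
  Farthest demand point is Z2 at distance 15 (to H1); all others are ≤ 15.
With {H3} the worst case is 18.
With {H4} the worst case is 18.
No size-1 selection achieves below 15.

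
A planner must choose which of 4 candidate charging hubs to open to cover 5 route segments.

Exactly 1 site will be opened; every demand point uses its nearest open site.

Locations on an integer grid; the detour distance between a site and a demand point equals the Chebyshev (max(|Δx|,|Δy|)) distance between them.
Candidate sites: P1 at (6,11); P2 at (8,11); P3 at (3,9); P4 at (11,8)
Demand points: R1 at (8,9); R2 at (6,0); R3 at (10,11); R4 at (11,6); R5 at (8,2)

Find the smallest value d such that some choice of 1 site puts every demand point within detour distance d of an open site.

Open {P4}.
  Farthest demand point is R2 at detour distance 8 (to P4); all others are ≤ 8.
With {P3} the worst case is 9.
With {P1} the worst case is 11.
No size-1 selection achieves below 8.

8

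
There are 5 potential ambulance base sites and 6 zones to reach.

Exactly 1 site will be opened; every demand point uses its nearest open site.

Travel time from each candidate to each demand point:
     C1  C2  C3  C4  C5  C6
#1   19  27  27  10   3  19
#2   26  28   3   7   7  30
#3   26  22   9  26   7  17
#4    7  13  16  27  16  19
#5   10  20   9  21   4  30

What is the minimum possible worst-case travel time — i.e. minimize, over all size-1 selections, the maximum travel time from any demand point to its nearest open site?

Open {#3}.
  Farthest demand point is C1 at travel time 26 (to #3); all others are ≤ 26.
With {#1} the worst case is 27.
With {#4} the worst case is 27.
No size-1 selection achieves below 26.

26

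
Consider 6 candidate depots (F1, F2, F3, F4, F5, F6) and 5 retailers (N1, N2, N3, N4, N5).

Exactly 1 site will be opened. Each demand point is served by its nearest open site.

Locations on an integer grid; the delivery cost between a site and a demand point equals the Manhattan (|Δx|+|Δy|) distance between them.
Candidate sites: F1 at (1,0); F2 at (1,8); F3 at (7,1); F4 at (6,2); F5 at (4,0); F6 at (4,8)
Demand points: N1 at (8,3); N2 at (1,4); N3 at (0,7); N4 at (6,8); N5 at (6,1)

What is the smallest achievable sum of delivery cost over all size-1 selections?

28

Open {F4}.
  N1→F4 3, N2→F4 7, N3→F4 11, N4→F4 6, N5→F4 1  ⇒ total 28.
Compare {F6}: total 32.
Compare {F3}: total 34.
No size-1 selection does better; minimum is 28.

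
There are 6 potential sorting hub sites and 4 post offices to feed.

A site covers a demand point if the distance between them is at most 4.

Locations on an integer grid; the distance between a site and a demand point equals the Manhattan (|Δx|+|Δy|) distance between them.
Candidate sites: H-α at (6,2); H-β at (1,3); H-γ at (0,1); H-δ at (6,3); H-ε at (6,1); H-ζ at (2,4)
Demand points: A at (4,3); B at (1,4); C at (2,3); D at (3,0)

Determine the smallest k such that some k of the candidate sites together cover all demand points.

2

Coverage sets (demand points within 4 of each site):
  H-α: {A}
  H-β: {A, B, C}
  H-γ: {B, C, D}
  H-δ: {A, C}
  H-ε: {A, D}
  H-ζ: {A, B, C}
No single site covers all 4 demand points.
But {H-α, H-γ} covers everything, so the minimum is 2.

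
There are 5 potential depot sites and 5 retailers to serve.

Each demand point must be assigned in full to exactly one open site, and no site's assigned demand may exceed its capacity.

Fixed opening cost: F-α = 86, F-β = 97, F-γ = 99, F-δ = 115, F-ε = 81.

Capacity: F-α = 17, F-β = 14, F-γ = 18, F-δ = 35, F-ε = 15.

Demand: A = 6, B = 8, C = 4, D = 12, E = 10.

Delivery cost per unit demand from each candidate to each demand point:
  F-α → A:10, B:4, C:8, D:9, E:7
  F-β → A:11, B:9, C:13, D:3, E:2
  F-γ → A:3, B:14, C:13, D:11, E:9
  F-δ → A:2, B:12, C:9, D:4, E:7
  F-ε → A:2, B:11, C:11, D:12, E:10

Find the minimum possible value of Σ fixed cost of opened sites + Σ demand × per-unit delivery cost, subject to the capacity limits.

395

Open {F-α, F-δ}; cheapest assignment that respects the capacities:
  F-α (cap 17, load 12): B, C — cost 8×4 + 4×8 = 64
  F-δ (cap 35, load 28): A, D, E — cost 6×2 + 12×4 + 10×7 = 130
  Shipping 194, fixed 201 → total 395.
  Any other capacity-feasible assignment to {F-α, F-δ} ships for at least 194.
Compare {F-β, F-δ}: its best feasible assignment gives total 424.
Compare {F-α, F-β, F-δ}: its best feasible assignment gives total 442.
Every other set of open sites that can feasibly serve all demand totals ≥ 424 even under its best assignment. Minimum: 395.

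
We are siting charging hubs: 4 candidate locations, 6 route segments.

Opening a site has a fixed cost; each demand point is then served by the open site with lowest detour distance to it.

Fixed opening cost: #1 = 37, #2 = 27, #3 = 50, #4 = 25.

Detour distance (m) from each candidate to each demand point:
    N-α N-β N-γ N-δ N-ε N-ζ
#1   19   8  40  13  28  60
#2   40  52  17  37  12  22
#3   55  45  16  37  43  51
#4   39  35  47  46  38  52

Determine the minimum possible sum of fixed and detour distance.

Open {#1, #2}: assign each demand point to its cheapest open site.
  N-α→#1 19, N-β→#1 8, N-γ→#2 17, N-δ→#1 13, N-ε→#2 12, N-ζ→#2 22
  detour distance 91, fixed 64 → total 155.
Compare {#1, #2, #4}: detour distance 91 + fixed 89 = 180.
Compare {#1, #2, #3}: detour distance 90 + fixed 114 = 204.
Compare {#1}: detour distance 168 + fixed 37 = 205.
All other subsets cost ≥ 180. Minimum total cost: 155.

155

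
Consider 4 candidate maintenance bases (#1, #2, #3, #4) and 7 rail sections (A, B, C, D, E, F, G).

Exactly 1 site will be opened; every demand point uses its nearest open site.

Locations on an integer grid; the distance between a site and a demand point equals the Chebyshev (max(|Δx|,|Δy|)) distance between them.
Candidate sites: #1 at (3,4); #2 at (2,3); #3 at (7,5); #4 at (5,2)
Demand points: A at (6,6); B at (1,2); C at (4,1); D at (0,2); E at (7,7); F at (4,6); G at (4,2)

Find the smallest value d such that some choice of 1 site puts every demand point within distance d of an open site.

4

Open {#1}.
  Farthest demand point is E at distance 4 (to #1); all others are ≤ 4.
With {#2} the worst case is 5.
With {#4} the worst case is 5.
No size-1 selection achieves below 4.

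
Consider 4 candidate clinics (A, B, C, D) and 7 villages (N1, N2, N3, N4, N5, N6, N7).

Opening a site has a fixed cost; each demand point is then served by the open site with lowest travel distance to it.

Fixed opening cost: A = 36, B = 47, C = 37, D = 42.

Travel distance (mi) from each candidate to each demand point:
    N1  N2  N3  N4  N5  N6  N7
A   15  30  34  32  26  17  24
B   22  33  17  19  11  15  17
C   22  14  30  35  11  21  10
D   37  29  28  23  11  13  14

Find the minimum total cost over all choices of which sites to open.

Open {C}: assign each demand point to its cheapest open site.
  N1→C 22, N2→C 14, N3→C 30, N4→C 35, N5→C 11, N6→C 21, N7→C 10
  travel distance 143, fixed 37 → total 180.
Compare {B}: travel distance 134 + fixed 47 = 181.
Compare {B, C}: travel distance 108 + fixed 84 = 192.
Compare {D}: travel distance 155 + fixed 42 = 197.
All other subsets cost ≥ 181. Minimum total cost: 180.

180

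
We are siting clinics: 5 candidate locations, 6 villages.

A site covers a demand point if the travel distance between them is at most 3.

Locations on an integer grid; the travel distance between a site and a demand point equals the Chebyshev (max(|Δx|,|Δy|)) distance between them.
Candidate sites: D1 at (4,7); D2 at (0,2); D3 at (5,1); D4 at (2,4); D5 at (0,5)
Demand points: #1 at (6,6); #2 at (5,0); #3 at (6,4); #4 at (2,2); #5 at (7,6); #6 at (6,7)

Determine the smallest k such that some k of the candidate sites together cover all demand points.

Coverage sets (demand points within 3 of each site):
  D1: {#1, #3, #5, #6}
  D2: {#4}
  D3: {#2, #3, #4}
  D4: {#4}
  D5: {#4}
No single site covers all 6 demand points.
But {D1, D3} covers everything, so the minimum is 2.

2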